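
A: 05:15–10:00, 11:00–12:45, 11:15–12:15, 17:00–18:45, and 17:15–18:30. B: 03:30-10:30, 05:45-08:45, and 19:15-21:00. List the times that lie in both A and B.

A, merged: 05:15-10:00, 11:00-12:45, 17:00-18:45.
B, merged: 03:30-10:30, 19:15-21:00.
05:15-10:00 meets the second set on 05:15-10:00.
11:00-12:45: no overlap with the second set.
17:00-18:45: no overlap with the second set.

05:15-10:00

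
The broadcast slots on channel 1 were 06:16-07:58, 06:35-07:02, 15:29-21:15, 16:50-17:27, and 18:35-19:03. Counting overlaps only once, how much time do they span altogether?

7 h 28 min

Merged: 06:16-07:58, 15:29-21:15.
Lengths: 1 h 42 min + 5 h 46 min = 7 h 28 min.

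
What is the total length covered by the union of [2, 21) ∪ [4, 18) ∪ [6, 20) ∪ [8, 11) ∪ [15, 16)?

Merged: [2, 21).
Length: 19.

19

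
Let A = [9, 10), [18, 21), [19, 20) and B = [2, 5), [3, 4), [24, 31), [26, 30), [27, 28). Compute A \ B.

Merge the first list: [9, 10), [18, 21).
Merge the second list: [2, 5), [24, 31).
[9, 10): nothing removed.
[18, 21): nothing removed.

[9, 10) ∪ [18, 21)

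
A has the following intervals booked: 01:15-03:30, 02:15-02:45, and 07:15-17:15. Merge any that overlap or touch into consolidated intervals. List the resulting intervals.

01:15-03:30, 07:15-17:15

02:15-02:45 overlaps/touches 01:15-03:30 → extend to 01:15-03:30.
07:15-17:15 is disjoint → start new block.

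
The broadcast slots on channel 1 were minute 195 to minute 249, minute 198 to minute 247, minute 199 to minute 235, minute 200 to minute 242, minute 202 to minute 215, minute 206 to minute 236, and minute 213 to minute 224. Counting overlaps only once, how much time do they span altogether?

54 minutes

Merged: minute 195 to minute 249.
Length: 54 minutes.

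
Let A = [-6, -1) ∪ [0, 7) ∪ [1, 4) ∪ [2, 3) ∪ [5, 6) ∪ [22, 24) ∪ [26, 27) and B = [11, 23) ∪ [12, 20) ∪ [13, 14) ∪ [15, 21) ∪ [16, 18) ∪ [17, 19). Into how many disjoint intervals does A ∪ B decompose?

4

Merge the first list: [-6, -1), [0, 7), [22, 24), [26, 27).
Merge the second list: [11, 23).
A ∪ B = [-6, -1), [0, 7), [11, 24), [26, 27).
That is 4 disjoint pieces.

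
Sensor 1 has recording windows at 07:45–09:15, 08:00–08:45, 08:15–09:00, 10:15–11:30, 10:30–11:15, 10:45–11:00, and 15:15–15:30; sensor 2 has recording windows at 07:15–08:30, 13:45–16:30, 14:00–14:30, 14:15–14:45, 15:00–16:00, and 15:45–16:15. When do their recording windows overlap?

07:45–08:30, 15:15–15:30

Merge the first list: 07:45–09:15, 10:15–11:30, 15:15–15:30.
Merge the second list: 07:15–08:30, 13:45–16:30.
07:45–09:15 ∩ B → 07:45–08:30.
10:15–11:30 meets no B interval.
15:15–15:30 ∩ B → 15:15–15:30.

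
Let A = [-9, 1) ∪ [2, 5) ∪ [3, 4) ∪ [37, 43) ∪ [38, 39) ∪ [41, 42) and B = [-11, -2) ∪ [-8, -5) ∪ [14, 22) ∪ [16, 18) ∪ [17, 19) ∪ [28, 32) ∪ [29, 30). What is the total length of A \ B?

First set merges to [-9, 1), [2, 5), [37, 43).
Second set merges to [-11, -2), [14, 22), [28, 32).
A \ B = [-2, 1), [2, 5), [37, 43).
Total: 3 + 3 + 6 = 12.

12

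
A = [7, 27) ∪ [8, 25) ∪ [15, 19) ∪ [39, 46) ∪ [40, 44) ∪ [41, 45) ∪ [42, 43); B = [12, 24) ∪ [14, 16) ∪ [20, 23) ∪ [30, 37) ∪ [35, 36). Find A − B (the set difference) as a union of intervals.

[7, 12) ∪ [24, 27) ∪ [39, 46)

A, merged: [7, 27), [39, 46).
B, merged: [12, 24), [30, 37).
[7, 27) minus B → [7, 12), [24, 27).
[39, 46): no B overlap → unchanged.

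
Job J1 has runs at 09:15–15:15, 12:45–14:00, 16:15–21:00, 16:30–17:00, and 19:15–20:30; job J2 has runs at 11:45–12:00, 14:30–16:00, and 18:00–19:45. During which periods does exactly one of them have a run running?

First set merges to 09:15–15:15, 16:15–21:00.
A but not B: 09:15–11:45, 12:00–14:30, 16:15–18:00, 19:45–21:00.
B but not A: 15:15–16:00.
Combining gives A △ B.

09:15–11:45, 12:00–14:30, 15:15–16:00, 16:15–18:00, 19:45–21:00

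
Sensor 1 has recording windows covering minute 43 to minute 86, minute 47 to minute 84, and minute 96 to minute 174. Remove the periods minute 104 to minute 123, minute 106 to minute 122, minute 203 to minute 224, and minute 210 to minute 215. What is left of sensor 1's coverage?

A, merged: minute 43 to minute 86, minute 96 to minute 174.
B, merged: minute 104 to minute 123, minute 203 to minute 224.
minute 43 to minute 86: nothing removed.
minute 96 to minute 174 \ B = minute 96 to minute 104, minute 123 to minute 174.

minute 43 to minute 86, minute 96 to minute 104, minute 123 to minute 174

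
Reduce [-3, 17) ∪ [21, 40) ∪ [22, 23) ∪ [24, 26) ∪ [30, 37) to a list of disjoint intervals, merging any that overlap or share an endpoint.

[-3, 17) ∪ [21, 40)

[21, 40) is disjoint → start new block.
[22, 23) overlaps/touches [21, 40) → extend to [21, 40).
[24, 26) overlaps/touches [21, 40) → extend to [21, 40).
[30, 37) overlaps/touches [21, 40) → extend to [21, 40).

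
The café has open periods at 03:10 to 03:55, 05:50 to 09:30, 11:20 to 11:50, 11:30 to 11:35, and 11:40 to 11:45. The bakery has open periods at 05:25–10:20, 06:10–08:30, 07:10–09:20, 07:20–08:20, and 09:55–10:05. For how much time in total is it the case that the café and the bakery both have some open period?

3 h 40 min

Merge the first list: 03:10–03:55, 05:50–09:30, 11:20–11:50.
Merge the second list: 05:25–10:20.
A ∩ B = 05:50–09:30.
Total: 3 h 40 min.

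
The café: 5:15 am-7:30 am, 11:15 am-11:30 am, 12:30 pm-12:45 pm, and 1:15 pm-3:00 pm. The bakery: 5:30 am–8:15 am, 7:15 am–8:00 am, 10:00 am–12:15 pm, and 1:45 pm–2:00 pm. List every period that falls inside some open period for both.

Merge the second list: 5:30 am–8:15 am, 10:00 am–12:15 pm, 1:45 pm–2:00 pm.
5:15 am–7:30 am meets the second set on 5:30 am–7:30 am.
11:15 am–11:30 am meets the second set on 11:15 am–11:30 am.
12:30 pm–12:45 pm: no overlap with the second set.
1:15 pm–3:00 pm meets the second set on 1:45 pm–2:00 pm.

5:30 am–7:30 am, 11:15 am–11:30 am, 1:45 pm–2:00 pm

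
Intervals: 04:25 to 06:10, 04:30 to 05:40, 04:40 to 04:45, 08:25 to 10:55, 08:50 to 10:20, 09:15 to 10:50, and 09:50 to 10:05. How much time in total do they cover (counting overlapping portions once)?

4 h 15 min

Merged: 04:25-06:10, 08:25-10:55.
Lengths: 1 h 45 min + 2 h 30 min = 4 h 15 min.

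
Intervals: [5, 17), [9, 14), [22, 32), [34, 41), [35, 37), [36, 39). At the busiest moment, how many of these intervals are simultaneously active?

3

At 36, 3 of the intervals are simultaneously active.
No point has more.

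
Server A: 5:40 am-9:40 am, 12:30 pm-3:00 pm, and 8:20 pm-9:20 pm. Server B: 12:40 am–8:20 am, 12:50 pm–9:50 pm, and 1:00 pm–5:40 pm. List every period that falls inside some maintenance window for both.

B, merged: 12:40 am–8:20 am, 12:50 pm–9:50 pm.
5:40 am–9:40 am meets the second set on 5:40 am–8:20 am.
12:30 pm–3:00 pm meets the second set on 12:50 pm–3:00 pm.
8:20 pm–9:20 pm meets the second set on 8:20 pm–9:20 pm.

5:40 am–8:20 am, 12:50 pm–3:00 pm, 8:20 pm–9:20 pm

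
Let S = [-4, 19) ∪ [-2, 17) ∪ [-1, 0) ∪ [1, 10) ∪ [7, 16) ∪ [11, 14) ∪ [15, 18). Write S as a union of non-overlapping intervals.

[-4, 19)

[-2, 17) overlaps/touches [-4, 19) → extend to [-4, 19).
[-1, 0) overlaps/touches [-4, 19) → extend to [-4, 19).
[1, 10) overlaps/touches [-4, 19) → extend to [-4, 19).
[7, 16) overlaps/touches [-4, 19) → extend to [-4, 19).
[11, 14) overlaps/touches [-4, 19) → extend to [-4, 19).
[15, 18) overlaps/touches [-4, 19) → extend to [-4, 19).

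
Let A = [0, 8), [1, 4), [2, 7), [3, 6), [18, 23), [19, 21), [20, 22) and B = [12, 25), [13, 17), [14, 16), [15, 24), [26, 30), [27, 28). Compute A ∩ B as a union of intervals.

A, merged: [0, 8), [18, 23).
B, merged: [12, 25), [26, 30).
[0, 8): no overlap with the second set.
[18, 23) meets the second set on [18, 23).

[18, 23)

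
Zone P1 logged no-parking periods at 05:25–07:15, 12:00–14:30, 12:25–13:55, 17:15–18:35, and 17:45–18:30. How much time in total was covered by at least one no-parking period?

Merged: 05:25-07:15, 12:00-14:30, 17:15-18:35.
Lengths: 1 h 50 min + 2 h 30 min + 1 h 20 min = 5 h 40 min.

5 h 40 min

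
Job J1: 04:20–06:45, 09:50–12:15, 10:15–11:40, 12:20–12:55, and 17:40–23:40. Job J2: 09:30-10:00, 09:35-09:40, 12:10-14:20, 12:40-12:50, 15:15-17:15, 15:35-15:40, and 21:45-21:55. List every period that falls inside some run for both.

A, merged: 04:20-06:45, 09:50-12:15, 12:20-12:55, 17:40-23:40.
B, merged: 09:30-10:00, 12:10-14:20, 15:15-17:15, 21:45-21:55.
04:20-06:45 falls entirely outside B.
09:50-12:15 overlaps B on 09:50-10:00, 12:10-12:15.
12:20-12:55 overlaps B on 12:20-12:55.
17:40-23:40 overlaps B on 21:45-21:55.

09:50-10:00, 12:10-12:15, 12:20-12:55, 21:45-21:55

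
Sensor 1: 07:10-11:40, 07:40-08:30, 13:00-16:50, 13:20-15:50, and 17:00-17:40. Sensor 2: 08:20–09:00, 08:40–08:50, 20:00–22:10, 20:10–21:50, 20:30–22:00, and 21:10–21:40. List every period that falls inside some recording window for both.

08:20–09:00

Merge the first list: 07:10–11:40, 13:00–16:50, 17:00–17:40.
Merge the second list: 08:20–09:00, 20:00–22:10.
07:10–11:40 meets the second set on 08:20–09:00.
13:00–16:50: no overlap with the second set.
17:00–17:40: no overlap with the second set.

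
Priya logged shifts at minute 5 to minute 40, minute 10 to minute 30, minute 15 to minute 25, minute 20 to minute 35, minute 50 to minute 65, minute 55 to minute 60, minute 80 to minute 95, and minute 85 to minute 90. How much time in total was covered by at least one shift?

Merged: minute 5 to minute 40, minute 50 to minute 65, minute 80 to minute 95.
Lengths: 35 minutes + 15 minutes + 15 minutes = 65 minutes.

65 minutes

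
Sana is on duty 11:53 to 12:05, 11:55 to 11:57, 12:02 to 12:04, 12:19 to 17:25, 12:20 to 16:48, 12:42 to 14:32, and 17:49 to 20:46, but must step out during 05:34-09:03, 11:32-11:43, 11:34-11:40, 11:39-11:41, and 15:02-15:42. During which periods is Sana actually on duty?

A, merged: 11:53–12:05, 12:19–17:25, 17:49–20:46.
B, merged: 05:34–09:03, 11:32–11:43, 15:02–15:42.
11:53–12:05: nothing removed.
12:19–17:25 \ B = 12:19–15:02, 15:42–17:25.
17:49–20:46: nothing removed.

11:53–12:05, 12:19–15:02, 15:42–17:25, 17:49–20:46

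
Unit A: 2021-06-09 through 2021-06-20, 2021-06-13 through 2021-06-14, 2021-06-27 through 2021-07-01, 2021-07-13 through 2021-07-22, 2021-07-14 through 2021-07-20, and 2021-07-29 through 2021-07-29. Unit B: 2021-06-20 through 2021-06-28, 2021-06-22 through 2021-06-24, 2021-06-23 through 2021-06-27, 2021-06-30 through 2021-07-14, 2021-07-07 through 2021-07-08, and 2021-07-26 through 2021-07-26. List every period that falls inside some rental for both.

2021-06-20 through 2021-06-20, 2021-06-27 through 2021-06-28, 2021-06-30 through 2021-07-01, 2021-07-13 through 2021-07-14

A, merged: 2021-06-09 through 2021-06-20, 2021-06-27 through 2021-07-01, 2021-07-13 through 2021-07-22, 2021-07-29 through 2021-07-29.
B, merged: 2021-06-20 through 2021-06-28, 2021-06-30 through 2021-07-14, 2021-07-26 through 2021-07-26.
2021-06-09 through 2021-06-20 meets the second set on 2021-06-20 through 2021-06-20.
2021-06-27 through 2021-07-01 meets the second set on 2021-06-27 through 2021-06-28, 2021-06-30 through 2021-07-01.
2021-07-13 through 2021-07-22 meets the second set on 2021-07-13 through 2021-07-14.
2021-07-29 through 2021-07-29: no overlap with the second set.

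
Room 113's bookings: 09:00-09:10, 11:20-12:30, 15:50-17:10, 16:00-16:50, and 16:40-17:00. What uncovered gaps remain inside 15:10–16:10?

After merging, the occupied span is 09:00–09:10, 11:20–12:30, 15:50–17:10.
Gaps within 15:10–16:10: 15:10–15:50.

15:10–15:50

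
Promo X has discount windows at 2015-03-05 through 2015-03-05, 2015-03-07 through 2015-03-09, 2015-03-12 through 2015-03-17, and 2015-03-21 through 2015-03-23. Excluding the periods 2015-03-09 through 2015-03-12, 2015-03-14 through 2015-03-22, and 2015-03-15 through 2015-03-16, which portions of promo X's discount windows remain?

2015-03-05 through 2015-03-05, 2015-03-07 through 2015-03-08, 2015-03-13 through 2015-03-13, 2015-03-23 through 2015-03-23

Merge the second list: 2015-03-09 through 2015-03-12, 2015-03-14 through 2015-03-22.
2015-03-05 through 2015-03-05: no B overlap → unchanged.
2015-03-07 through 2015-03-09 minus B → 2015-03-07 through 2015-03-08.
2015-03-12 through 2015-03-17 minus B → 2015-03-13 through 2015-03-13.
2015-03-21 through 2015-03-23 minus B → 2015-03-23 through 2015-03-23.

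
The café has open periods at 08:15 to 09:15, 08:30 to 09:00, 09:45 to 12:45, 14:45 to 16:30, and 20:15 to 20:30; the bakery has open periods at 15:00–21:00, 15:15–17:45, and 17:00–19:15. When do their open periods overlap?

A, merged: 08:15–09:15, 09:45–12:45, 14:45–16:30, 20:15–20:30.
B, merged: 15:00–21:00.
08:15–09:15 falls entirely outside B.
09:45–12:45 falls entirely outside B.
14:45–16:30 overlaps B on 15:00–16:30.
20:15–20:30 overlaps B on 20:15–20:30.

15:00–16:30, 20:15–20:30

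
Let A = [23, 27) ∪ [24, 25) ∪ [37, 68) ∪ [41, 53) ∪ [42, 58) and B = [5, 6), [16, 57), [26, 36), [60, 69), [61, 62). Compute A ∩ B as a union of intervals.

A, merged: [23, 27), [37, 68).
B, merged: [5, 6), [16, 57), [60, 69).
[23, 27) meets the second set on [23, 27).
[37, 68) meets the second set on [37, 57), [60, 68).

[23, 27) ∪ [37, 57) ∪ [60, 68)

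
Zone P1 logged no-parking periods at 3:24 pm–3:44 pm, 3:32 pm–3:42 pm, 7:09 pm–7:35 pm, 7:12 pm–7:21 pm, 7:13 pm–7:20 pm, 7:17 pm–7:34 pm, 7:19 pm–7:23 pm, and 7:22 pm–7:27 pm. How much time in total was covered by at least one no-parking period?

46 min

Merged: 3:24 pm-3:44 pm, 7:09 pm-7:35 pm.
Lengths: 20 min + 26 min = 46 min.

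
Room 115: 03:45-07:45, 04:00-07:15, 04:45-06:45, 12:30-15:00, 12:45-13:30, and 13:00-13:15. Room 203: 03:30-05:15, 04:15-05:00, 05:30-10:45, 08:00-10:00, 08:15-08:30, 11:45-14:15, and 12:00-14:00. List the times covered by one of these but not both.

03:30–03:45, 05:15–05:30, 07:45–10:45, 11:45–12:30, 14:15–15:00

First set merges to 03:45–07:45, 12:30–15:00.
Second set merges to 03:30–05:15, 05:30–10:45, 11:45–14:15.
Only in the first: 05:15–05:30, 14:15–15:00.
Only in the second: 03:30–03:45, 07:45–10:45, 11:45–12:30.
Together these are the periods covered by exactly one.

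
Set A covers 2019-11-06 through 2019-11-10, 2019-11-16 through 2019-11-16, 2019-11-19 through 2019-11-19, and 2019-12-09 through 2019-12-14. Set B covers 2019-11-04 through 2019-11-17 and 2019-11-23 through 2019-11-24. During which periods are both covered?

2019-11-06 through 2019-11-10, 2019-11-16 through 2019-11-16

2019-11-06 through 2019-11-10 meets the second set on 2019-11-06 through 2019-11-10.
2019-11-16 through 2019-11-16 meets the second set on 2019-11-16 through 2019-11-16.
2019-11-19 through 2019-11-19: no overlap with the second set.
2019-12-09 through 2019-12-14: no overlap with the second set.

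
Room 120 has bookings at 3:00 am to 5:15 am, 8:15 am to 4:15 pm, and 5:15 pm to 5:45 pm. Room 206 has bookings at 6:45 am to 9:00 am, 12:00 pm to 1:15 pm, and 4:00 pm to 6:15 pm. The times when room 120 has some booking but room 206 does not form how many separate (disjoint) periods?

A \ B = 3:00 am–5:15 am, 9:00 am–12:00 pm, 1:15 pm–4:00 pm.
That is 3 disjoint pieces.

3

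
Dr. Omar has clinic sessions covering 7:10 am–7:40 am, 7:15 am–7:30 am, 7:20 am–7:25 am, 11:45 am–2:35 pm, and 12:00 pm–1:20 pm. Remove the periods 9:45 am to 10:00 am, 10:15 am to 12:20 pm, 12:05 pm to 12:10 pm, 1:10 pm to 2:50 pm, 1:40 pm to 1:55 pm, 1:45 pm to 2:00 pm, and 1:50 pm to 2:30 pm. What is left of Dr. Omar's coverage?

First set merges to 7:10 am-7:40 am, 11:45 am-2:35 pm.
Second set merges to 9:45 am-10:00 am, 10:15 am-12:20 pm, 1:10 pm-2:50 pm.
7:10 am-7:40 am: no B overlap → unchanged.
11:45 am-2:35 pm minus B → 12:20 pm-1:10 pm.

7:10 am-7:40 am, 12:20 pm-1:10 pm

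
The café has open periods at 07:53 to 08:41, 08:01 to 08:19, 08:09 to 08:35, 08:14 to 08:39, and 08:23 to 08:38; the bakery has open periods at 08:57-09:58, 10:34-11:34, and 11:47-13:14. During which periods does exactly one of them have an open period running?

Merge the first list: 07:53–08:41.
A \ B = 07:53–08:41.
B \ A = 08:57–09:58, 10:34–11:34, 11:47–13:14.
Union of the two gives the symmetric difference.

07:53–08:41, 08:57–09:58, 10:34–11:34, 11:47–13:14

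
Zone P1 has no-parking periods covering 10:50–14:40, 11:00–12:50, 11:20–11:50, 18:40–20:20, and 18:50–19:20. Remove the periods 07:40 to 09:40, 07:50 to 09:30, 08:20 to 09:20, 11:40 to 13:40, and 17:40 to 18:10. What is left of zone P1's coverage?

First set merges to 10:50–14:40, 18:40–20:20.
Second set merges to 07:40–09:40, 11:40–13:40, 17:40–18:10.
10:50–14:40 with B removed leaves 10:50–11:40, 13:40–14:40.
18:40–20:20 is untouched.

10:50–11:40, 13:40–14:40, 18:40–20:20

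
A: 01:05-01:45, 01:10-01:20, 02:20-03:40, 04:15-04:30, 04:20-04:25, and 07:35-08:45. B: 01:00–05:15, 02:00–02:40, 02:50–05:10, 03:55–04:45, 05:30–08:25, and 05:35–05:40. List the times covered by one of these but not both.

01:00–01:05, 01:45–02:20, 03:40–04:15, 04:30–05:15, 05:30–07:35, 08:25–08:45

A, merged: 01:05–01:45, 02:20–03:40, 04:15–04:30, 07:35–08:45.
B, merged: 01:00–05:15, 05:30–08:25.
A but not B: 08:25–08:45.
B but not A: 01:00–01:05, 01:45–02:20, 03:40–04:15, 04:30–05:15, 05:30–07:35.
Combining gives A △ B.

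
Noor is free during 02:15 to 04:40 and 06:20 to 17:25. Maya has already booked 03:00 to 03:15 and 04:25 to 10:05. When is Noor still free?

02:15-03:00, 03:15-04:25, 10:05-17:25

02:15-04:40 \ B = 02:15-03:00, 03:15-04:25.
06:20-17:25 \ B = 10:05-17:25.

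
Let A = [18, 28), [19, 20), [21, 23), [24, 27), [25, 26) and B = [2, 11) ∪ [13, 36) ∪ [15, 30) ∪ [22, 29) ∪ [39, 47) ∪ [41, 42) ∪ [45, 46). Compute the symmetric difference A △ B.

[2, 11) ∪ [13, 18) ∪ [28, 36) ∪ [39, 47)

Merge the first list: [18, 28).
Merge the second list: [2, 11), [13, 36), [39, 47).
A \ B = none.
B \ A = [2, 11), [13, 18), [28, 36), [39, 47).
Union of the two gives the symmetric difference.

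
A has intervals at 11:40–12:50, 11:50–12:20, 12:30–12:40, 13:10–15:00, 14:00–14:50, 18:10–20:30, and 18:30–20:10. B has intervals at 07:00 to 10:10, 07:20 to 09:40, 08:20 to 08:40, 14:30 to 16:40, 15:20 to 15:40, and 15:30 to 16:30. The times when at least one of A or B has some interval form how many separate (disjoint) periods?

Merge the first list: 11:40–12:50, 13:10–15:00, 18:10–20:30.
Merge the second list: 07:00–10:10, 14:30–16:40.
A ∪ B = 07:00–10:10, 11:40–12:50, 13:10–16:40, 18:10–20:30.
That is 4 disjoint pieces.

4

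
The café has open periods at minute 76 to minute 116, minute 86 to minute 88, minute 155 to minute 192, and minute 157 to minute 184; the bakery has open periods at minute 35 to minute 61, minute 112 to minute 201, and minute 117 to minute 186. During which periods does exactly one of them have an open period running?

First set merges to minute 76 to minute 116, minute 155 to minute 192.
Second set merges to minute 35 to minute 61, minute 112 to minute 201.
Only in the first: minute 76 to minute 112.
Only in the second: minute 35 to minute 61, minute 116 to minute 155, minute 192 to minute 201.
Together these are the periods covered by exactly one.

minute 35 to minute 61, minute 76 to minute 112, minute 116 to minute 155, minute 192 to minute 201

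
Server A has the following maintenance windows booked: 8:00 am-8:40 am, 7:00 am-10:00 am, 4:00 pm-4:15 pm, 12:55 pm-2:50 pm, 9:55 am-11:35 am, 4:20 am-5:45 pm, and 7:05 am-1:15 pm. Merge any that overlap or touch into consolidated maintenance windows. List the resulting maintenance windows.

Sort by start: 4:20 am–5:45 pm, 7:00 am–10:00 am, 7:05 am–1:15 pm, 8:00 am–8:40 am, 9:55 am–11:35 am, 12:55 pm–2:50 pm, 4:00 pm–4:15 pm.
7:00 am–10:00 am overlaps/touches 4:20 am–5:45 pm → extend to 4:20 am–5:45 pm.
7:05 am–1:15 pm overlaps/touches 4:20 am–5:45 pm → extend to 4:20 am–5:45 pm.
8:00 am–8:40 am overlaps/touches 4:20 am–5:45 pm → extend to 4:20 am–5:45 pm.
9:55 am–11:35 am overlaps/touches 4:20 am–5:45 pm → extend to 4:20 am–5:45 pm.
12:55 pm–2:50 pm overlaps/touches 4:20 am–5:45 pm → extend to 4:20 am–5:45 pm.
4:00 pm–4:15 pm overlaps/touches 4:20 am–5:45 pm → extend to 4:20 am–5:45 pm.

4:20 am–5:45 pm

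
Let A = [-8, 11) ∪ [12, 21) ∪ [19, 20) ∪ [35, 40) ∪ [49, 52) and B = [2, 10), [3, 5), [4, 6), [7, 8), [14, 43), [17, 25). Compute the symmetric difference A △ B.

A, merged: [-8, 11), [12, 21), [35, 40), [49, 52).
B, merged: [2, 10), [14, 43).
A \ B = [-8, 2), [10, 11), [12, 14), [49, 52).
B \ A = [21, 35), [40, 43).
Union of the two gives the symmetric difference.

[-8, 2) ∪ [10, 11) ∪ [12, 14) ∪ [21, 35) ∪ [40, 43) ∪ [49, 52)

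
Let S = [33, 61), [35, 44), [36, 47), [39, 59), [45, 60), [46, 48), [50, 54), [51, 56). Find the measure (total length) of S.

28

Merged: [33, 61).
Length: 28.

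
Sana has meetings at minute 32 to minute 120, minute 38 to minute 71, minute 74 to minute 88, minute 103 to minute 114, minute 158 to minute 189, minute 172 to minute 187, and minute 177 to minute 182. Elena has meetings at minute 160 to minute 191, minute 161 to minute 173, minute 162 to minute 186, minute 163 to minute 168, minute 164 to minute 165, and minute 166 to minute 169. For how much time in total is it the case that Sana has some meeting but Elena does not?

First set merges to minute 32 to minute 120, minute 158 to minute 189.
Second set merges to minute 160 to minute 191.
A \ B = minute 32 to minute 120, minute 158 to minute 160.
Total: 88 minutes + 2 minutes = 90 minutes.

90 minutes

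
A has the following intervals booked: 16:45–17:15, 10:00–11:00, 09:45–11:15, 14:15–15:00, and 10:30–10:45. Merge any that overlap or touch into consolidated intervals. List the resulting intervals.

Sort by start: 09:45–11:15, 10:00–11:00, 10:30–10:45, 14:15–15:00, 16:45–17:15.
10:00–11:00 overlaps/touches 09:45–11:15 → extend to 09:45–11:15.
10:30–10:45 overlaps/touches 09:45–11:15 → extend to 09:45–11:15.
14:15–15:00 is disjoint → start new block.
16:45–17:15 is disjoint → start new block.

09:45–11:15, 14:15–15:00, 16:45–17:15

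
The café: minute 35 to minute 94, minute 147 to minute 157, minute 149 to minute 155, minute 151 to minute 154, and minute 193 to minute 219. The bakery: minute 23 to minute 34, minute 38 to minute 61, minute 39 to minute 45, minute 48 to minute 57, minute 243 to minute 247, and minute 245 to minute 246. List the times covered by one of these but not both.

A, merged: minute 35 to minute 94, minute 147 to minute 157, minute 193 to minute 219.
B, merged: minute 23 to minute 34, minute 38 to minute 61, minute 243 to minute 247.
A but not B: minute 35 to minute 38, minute 61 to minute 94, minute 147 to minute 157, minute 193 to minute 219.
B but not A: minute 23 to minute 34, minute 243 to minute 247.
Combining gives A △ B.

minute 23 to minute 34, minute 35 to minute 38, minute 61 to minute 94, minute 147 to minute 157, minute 193 to minute 219, minute 243 to minute 247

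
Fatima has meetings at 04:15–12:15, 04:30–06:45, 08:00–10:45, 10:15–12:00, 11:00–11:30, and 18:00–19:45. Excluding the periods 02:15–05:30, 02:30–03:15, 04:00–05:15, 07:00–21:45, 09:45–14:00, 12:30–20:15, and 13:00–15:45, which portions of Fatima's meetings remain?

05:30–07:00

A, merged: 04:15–12:15, 18:00–19:45.
B, merged: 02:15–05:30, 07:00–21:45.
04:15–12:15 \ B = 05:30–07:00.
18:00–19:45: entirely removed.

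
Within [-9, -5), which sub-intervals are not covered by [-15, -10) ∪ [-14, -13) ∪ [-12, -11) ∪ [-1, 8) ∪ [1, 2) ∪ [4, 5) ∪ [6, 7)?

[-9, -5)

Covered (merged): [-15, -10), [-1, 8).
Gaps within [-9, -5): [-9, -5).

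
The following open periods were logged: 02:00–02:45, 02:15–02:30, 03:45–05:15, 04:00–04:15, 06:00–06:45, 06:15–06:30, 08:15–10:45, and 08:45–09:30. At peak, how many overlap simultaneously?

Walk the sorted start/end points keeping a running depth.
The depth first hits 2 at 02:15.

2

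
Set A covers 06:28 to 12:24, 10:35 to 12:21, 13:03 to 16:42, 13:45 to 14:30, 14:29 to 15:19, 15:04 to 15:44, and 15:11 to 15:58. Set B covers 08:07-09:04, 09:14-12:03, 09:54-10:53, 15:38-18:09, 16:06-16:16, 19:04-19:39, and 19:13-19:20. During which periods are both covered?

08:07–09:04, 09:14–12:03, 15:38–16:42

Merge the first list: 06:28–12:24, 13:03–16:42.
Merge the second list: 08:07–09:04, 09:14–12:03, 15:38–18:09, 19:04–19:39.
06:28–12:24 ∩ B → 08:07–09:04, 09:14–12:03.
13:03–16:42 ∩ B → 15:38–16:42.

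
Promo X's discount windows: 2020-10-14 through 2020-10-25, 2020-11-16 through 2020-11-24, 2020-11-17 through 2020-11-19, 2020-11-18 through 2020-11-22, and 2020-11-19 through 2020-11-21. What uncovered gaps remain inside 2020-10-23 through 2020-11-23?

The merged coverage is 2020-10-14 through 2020-10-25, 2020-11-16 through 2020-11-24.
Gaps within 2020-10-23 through 2020-11-23: 2020-10-26 through 2020-11-15.

2020-10-26 through 2020-11-15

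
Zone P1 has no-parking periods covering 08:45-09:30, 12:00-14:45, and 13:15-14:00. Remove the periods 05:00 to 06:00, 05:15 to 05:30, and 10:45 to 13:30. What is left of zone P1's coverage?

First set merges to 08:45–09:30, 12:00–14:45.
Second set merges to 05:00–06:00, 10:45–13:30.
08:45–09:30: no B overlap → unchanged.
12:00–14:45 minus B → 13:30–14:45.

08:45–09:30, 13:30–14:45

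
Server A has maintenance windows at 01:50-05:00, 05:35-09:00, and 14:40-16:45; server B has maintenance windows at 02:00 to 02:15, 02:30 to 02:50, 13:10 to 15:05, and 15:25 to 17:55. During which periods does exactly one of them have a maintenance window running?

A \ B = 01:50–02:00, 02:15–02:30, 02:50–05:00, 05:35–09:00, 15:05–15:25.
B \ A = 13:10–14:40, 16:45–17:55.
Union of the two gives the symmetric difference.

01:50–02:00, 02:15–02:30, 02:50–05:00, 05:35–09:00, 13:10–14:40, 15:05–15:25, 16:45–17:55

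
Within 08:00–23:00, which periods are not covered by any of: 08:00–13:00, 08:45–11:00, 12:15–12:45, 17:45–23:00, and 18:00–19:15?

The merged coverage is 08:00–13:00, 17:45–23:00.
Gaps within 08:00–23:00: 13:00–17:45.

13:00–17:45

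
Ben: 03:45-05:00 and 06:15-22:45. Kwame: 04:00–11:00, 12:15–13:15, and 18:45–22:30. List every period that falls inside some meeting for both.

03:45–05:00 meets the second set on 04:00–05:00.
06:15–22:45 meets the second set on 06:15–11:00, 12:15–13:15, 18:45–22:30.

04:00–05:00, 06:15–11:00, 12:15–13:15, 18:45–22:30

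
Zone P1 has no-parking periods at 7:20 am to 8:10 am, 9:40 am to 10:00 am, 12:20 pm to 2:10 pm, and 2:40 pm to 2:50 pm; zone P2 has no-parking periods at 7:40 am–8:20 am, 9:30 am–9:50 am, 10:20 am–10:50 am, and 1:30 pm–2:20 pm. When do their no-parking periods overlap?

7:40 am-8:10 am, 9:40 am-9:50 am, 1:30 pm-2:10 pm

7:20 am-8:10 am ∩ B → 7:40 am-8:10 am.
9:40 am-10:00 am ∩ B → 9:40 am-9:50 am.
12:20 pm-2:10 pm ∩ B → 1:30 pm-2:10 pm.
2:40 pm-2:50 pm meets no B interval.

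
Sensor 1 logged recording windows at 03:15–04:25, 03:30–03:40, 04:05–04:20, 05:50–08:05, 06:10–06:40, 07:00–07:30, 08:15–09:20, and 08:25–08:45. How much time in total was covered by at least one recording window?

4 h 30 min

Merged: 03:15–04:25, 05:50–08:05, 08:15–09:20.
Lengths: 1 h 10 min + 2 h 15 min + 1 h 5 min = 4 h 30 min.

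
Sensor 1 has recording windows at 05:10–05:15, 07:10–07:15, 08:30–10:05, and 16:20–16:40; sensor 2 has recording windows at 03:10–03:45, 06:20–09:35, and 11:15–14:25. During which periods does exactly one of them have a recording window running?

A but not B: 05:10–05:15, 09:35–10:05, 16:20–16:40.
B but not A: 03:10–03:45, 06:20–07:10, 07:15–08:30, 11:15–14:25.
Combining gives A △ B.

03:10–03:45, 05:10–05:15, 06:20–07:10, 07:15–08:30, 09:35–10:05, 11:15–14:25, 16:20–16:40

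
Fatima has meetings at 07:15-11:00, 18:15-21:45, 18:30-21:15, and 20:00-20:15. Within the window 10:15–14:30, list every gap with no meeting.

Covered (merged): 07:15–11:00, 18:15–21:45.
Complement within 10:15–14:30: 11:00–14:30.

11:00–14:30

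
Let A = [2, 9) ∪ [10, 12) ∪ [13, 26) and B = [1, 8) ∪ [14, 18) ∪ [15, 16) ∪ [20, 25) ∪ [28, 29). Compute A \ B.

Second set merges to [1, 8), [14, 18), [20, 25), [28, 29).
[2, 9) with B removed leaves [8, 9).
[10, 12) is untouched.
[13, 26) with B removed leaves [13, 14), [18, 20), [25, 26).

[8, 9) ∪ [10, 12) ∪ [13, 14) ∪ [18, 20) ∪ [25, 26)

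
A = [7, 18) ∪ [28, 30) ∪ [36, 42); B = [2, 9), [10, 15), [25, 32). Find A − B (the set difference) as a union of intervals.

[7, 18) with B removed leaves [9, 10), [15, 18).
[28, 30) lies entirely inside B → drops out.
[36, 42) is untouched.

[9, 10) ∪ [15, 18) ∪ [36, 42)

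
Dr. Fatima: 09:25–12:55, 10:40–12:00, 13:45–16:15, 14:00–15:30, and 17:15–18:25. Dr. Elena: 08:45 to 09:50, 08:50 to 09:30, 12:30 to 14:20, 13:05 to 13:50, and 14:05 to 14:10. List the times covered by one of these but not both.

08:45–09:25, 09:50–12:30, 12:55–13:45, 14:20–16:15, 17:15–18:25

First set merges to 09:25–12:55, 13:45–16:15, 17:15–18:25.
Second set merges to 08:45–09:50, 12:30–14:20.
Only in the first: 09:50–12:30, 14:20–16:15, 17:15–18:25.
Only in the second: 08:45–09:25, 12:55–13:45.
Together these are the periods covered by exactly one.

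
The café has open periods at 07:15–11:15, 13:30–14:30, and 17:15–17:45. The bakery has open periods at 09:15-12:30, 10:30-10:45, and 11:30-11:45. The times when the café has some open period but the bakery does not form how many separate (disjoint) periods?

Merge the second list: 09:15-12:30.
A \ B = 07:15-09:15, 13:30-14:30, 17:15-17:45.
That is 3 disjoint pieces.

3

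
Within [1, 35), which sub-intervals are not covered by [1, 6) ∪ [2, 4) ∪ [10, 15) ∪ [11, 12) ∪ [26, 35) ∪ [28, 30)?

[6, 10) ∪ [15, 26)

Covered (merged): [1, 6), [10, 15), [26, 35).
Complement within [1, 35): [6, 10), [15, 26).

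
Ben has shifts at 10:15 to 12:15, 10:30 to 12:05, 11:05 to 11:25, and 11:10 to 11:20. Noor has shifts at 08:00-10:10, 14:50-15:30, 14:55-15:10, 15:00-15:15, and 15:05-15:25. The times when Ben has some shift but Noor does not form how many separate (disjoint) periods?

Merge the first list: 10:15-12:15.
Merge the second list: 08:00-10:10, 14:50-15:30.
A \ B = 10:15-12:15.
That is 1 disjoint piece.

1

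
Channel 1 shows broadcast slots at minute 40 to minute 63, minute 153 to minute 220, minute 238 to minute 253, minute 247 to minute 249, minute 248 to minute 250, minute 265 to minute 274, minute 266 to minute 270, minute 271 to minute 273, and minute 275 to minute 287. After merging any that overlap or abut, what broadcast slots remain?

minute 153 to minute 220 is disjoint → start new block.
minute 238 to minute 253 is disjoint → start new block.
minute 247 to minute 249 overlaps/touches minute 238 to minute 253 → extend to minute 238 to minute 253.
minute 248 to minute 250 overlaps/touches minute 238 to minute 253 → extend to minute 238 to minute 253.
minute 265 to minute 274 is disjoint → start new block.
minute 266 to minute 270 overlaps/touches minute 265 to minute 274 → extend to minute 265 to minute 274.
minute 271 to minute 273 overlaps/touches minute 265 to minute 274 → extend to minute 265 to minute 274.
minute 275 to minute 287 is disjoint → start new block.

minute 40 to minute 63, minute 153 to minute 220, minute 238 to minute 253, minute 265 to minute 274, minute 275 to minute 287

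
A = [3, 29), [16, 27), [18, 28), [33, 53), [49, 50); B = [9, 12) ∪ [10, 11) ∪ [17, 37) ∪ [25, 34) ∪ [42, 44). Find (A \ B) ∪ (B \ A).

[3, 9) ∪ [12, 17) ∪ [29, 33) ∪ [37, 42) ∪ [44, 53)

A, merged: [3, 29), [33, 53).
B, merged: [9, 12), [17, 37), [42, 44).
Only in the first: [3, 9), [12, 17), [37, 42), [44, 53).
Only in the second: [29, 33).
Together these are the periods covered by exactly one.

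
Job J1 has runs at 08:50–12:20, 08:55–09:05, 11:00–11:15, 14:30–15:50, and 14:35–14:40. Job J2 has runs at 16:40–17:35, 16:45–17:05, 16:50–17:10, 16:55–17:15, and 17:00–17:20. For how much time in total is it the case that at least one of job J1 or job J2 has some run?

First set merges to 08:50-12:20, 14:30-15:50.
Second set merges to 16:40-17:35.
A ∪ B = 08:50-12:20, 14:30-15:50, 16:40-17:35.
Total: 3 h 30 min + 1 h 20 min + 55 min = 5 h 45 min.

5 h 45 min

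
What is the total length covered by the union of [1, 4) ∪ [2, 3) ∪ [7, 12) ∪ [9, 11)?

8

Merged: [1, 4), [7, 12).
Lengths: 3 + 5 = 8.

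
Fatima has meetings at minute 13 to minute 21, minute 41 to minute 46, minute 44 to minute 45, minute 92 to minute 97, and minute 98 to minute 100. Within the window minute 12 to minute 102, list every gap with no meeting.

minute 12 to minute 13, minute 21 to minute 41, minute 46 to minute 92, minute 97 to minute 98, minute 100 to minute 102

After merging, the occupied span is minute 13 to minute 21, minute 41 to minute 46, minute 92 to minute 97, minute 98 to minute 100.
Uncovered inside minute 12 to minute 102: minute 12 to minute 13, minute 21 to minute 41, minute 46 to minute 92, minute 97 to minute 98, minute 100 to minute 102.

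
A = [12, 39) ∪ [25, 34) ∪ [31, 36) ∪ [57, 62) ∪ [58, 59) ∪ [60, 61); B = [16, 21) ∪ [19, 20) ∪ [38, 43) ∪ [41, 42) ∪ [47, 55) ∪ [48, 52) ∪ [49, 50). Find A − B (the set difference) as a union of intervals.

Merge the first list: [12, 39), [57, 62).
Merge the second list: [16, 21), [38, 43), [47, 55).
[12, 39) minus B → [12, 16), [21, 38).
[57, 62): no B overlap → unchanged.

[12, 16) ∪ [21, 38) ∪ [57, 62)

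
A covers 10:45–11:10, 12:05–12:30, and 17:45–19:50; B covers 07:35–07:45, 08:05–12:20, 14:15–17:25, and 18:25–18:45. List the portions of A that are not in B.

12:20–12:30, 17:45–18:25, 18:45–19:50

10:45–11:10: fully covered by B → removed.
12:05–12:30 minus B → 12:20–12:30.
17:45–19:50 minus B → 17:45–18:25, 18:45–19:50.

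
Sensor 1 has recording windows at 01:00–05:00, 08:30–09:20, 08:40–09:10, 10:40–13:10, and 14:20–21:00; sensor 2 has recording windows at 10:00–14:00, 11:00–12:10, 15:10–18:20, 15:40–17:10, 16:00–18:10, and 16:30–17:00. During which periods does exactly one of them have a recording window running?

Merge the first list: 01:00–05:00, 08:30–09:20, 10:40–13:10, 14:20–21:00.
Merge the second list: 10:00–14:00, 15:10–18:20.
Only in the first: 01:00–05:00, 08:30–09:20, 14:20–15:10, 18:20–21:00.
Only in the second: 10:00–10:40, 13:10–14:00.
Together these are the periods covered by exactly one.

01:00–05:00, 08:30–09:20, 10:00–10:40, 13:10–14:00, 14:20–15:10, 18:20–21:00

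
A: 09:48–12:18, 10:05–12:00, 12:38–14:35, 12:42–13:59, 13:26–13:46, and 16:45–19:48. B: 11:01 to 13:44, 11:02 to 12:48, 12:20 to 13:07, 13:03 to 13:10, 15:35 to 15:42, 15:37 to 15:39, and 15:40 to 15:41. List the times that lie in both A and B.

A, merged: 09:48–12:18, 12:38–14:35, 16:45–19:48.
B, merged: 11:01–13:44, 15:35–15:42.
09:48–12:18 ∩ B → 11:01–12:18.
12:38–14:35 ∩ B → 12:38–13:44.
16:45–19:48 meets no B interval.

11:01–12:18, 12:38–13:44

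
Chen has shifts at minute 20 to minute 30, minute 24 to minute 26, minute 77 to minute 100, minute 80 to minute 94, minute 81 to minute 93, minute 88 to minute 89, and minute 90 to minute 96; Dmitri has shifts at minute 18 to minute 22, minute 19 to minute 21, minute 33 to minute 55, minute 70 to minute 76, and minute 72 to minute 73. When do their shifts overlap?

A, merged: minute 20 to minute 30, minute 77 to minute 100.
B, merged: minute 18 to minute 22, minute 33 to minute 55, minute 70 to minute 76.
minute 20 to minute 30 meets the second set on minute 20 to minute 22.
minute 77 to minute 100: no overlap with the second set.

minute 20 to minute 22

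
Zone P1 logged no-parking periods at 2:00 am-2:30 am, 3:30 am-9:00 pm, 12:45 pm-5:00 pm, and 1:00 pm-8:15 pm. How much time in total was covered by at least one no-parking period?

18 h

Merged: 2:00 am–2:30 am, 3:30 am–9:00 pm.
Lengths: 30 min + 17 h 30 min = 18 h.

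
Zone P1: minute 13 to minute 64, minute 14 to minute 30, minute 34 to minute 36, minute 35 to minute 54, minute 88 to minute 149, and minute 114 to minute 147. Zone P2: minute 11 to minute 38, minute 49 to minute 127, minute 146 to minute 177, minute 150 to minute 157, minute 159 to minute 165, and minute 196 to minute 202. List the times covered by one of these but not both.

minute 11 to minute 13, minute 38 to minute 49, minute 64 to minute 88, minute 127 to minute 146, minute 149 to minute 177, minute 196 to minute 202

First set merges to minute 13 to minute 64, minute 88 to minute 149.
Second set merges to minute 11 to minute 38, minute 49 to minute 127, minute 146 to minute 177, minute 196 to minute 202.
A \ B = minute 38 to minute 49, minute 127 to minute 146.
B \ A = minute 11 to minute 13, minute 64 to minute 88, minute 149 to minute 177, minute 196 to minute 202.
Union of the two gives the symmetric difference.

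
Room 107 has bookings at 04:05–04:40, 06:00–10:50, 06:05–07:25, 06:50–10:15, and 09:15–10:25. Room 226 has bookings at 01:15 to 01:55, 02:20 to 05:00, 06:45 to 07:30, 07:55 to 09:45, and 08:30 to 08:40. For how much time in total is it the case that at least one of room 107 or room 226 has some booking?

8 h 10 min

First set merges to 04:05-04:40, 06:00-10:50.
Second set merges to 01:15-01:55, 02:20-05:00, 06:45-07:30, 07:55-09:45.
A ∪ B = 01:15-01:55, 02:20-05:00, 06:00-10:50.
Total: 40 min + 2 h 40 min + 4 h 50 min = 8 h 10 min.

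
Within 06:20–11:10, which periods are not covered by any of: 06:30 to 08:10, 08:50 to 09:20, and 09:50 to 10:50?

The merged coverage is 06:30-08:10, 08:50-09:20, 09:50-10:50.
Uncovered inside 06:20-11:10: 06:20-06:30, 08:10-08:50, 09:20-09:50, 10:50-11:10.

06:20-06:30, 08:10-08:50, 09:20-09:50, 10:50-11:10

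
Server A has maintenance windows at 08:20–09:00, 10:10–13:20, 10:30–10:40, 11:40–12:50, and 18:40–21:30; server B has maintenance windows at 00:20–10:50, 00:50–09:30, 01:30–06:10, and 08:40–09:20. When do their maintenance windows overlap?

08:20–09:00, 10:10–10:50

A, merged: 08:20–09:00, 10:10–13:20, 18:40–21:30.
B, merged: 00:20–10:50.
08:20–09:00 ∩ B → 08:20–09:00.
10:10–13:20 ∩ B → 10:10–10:50.
18:40–21:30 meets no B interval.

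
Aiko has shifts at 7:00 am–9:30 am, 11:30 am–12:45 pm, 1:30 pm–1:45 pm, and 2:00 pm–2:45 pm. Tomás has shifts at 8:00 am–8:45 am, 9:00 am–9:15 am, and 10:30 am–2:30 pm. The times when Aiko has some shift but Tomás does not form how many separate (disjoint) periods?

4

A \ B = 7:00 am–8:00 am, 8:45 am–9:00 am, 9:15 am–9:30 am, 2:30 pm–2:45 pm.
That is 4 disjoint pieces.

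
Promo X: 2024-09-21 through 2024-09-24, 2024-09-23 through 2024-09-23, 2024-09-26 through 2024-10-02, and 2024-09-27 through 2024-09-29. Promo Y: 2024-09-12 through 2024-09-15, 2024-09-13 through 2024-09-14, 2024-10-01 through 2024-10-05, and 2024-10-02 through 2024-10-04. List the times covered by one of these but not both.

Merge the first list: 2024-09-21 through 2024-09-24, 2024-09-26 through 2024-10-02.
Merge the second list: 2024-09-12 through 2024-09-15, 2024-10-01 through 2024-10-05.
A but not B: 2024-09-21 through 2024-09-24, 2024-09-26 through 2024-09-30.
B but not A: 2024-09-12 through 2024-09-15, 2024-10-03 through 2024-10-05.
Combining gives A △ B.

2024-09-12 through 2024-09-15, 2024-09-21 through 2024-09-24, 2024-09-26 through 2024-09-30, 2024-10-03 through 2024-10-05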